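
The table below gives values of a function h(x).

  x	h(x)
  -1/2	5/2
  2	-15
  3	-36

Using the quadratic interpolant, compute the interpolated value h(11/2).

-247/2

L_0(11/2) = (7/2)·(5/2)/[(-5/2)·(-7/2)] = 1
L_1(11/2) = (6)·(5/2)/[(5/2)·(-1)] = -6
L_2(11/2) = (6)·(7/2)/[(7/2)·(1)] = 6
Sum: 5/2·(1) + (-15)·(-6) + (-36)·(6) = -247/2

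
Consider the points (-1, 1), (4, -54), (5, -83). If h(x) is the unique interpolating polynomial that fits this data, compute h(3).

Using Newton's divided-difference form:
h[-1,4] = (-54 - 1) / (4 - (-1)) = -11
h[4,5] = (-83 - (-54)) / (5 - 4) = -29
h[-1,4,5] = (-29 - (-11)) / (5 - (-1)) = -3
h(3) = 1 + (-11)·(4) + (-3)·(4)·(-1) = -31

-31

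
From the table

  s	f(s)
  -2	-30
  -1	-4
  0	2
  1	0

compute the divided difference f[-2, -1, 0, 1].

2

f[-2,-1] = (-4 - (-30)) / (-1 - (-2)) = 26
f[-1,0] = (2 - (-4)) / (0 - (-1)) = 6
f[0,1] = (0 - 2) / (1 - 0) = -2
f[-2,-1,0] = (6 - 26) / (0 - (-2)) = -10
f[-1,0,1] = (-2 - 6) / (1 - (-1)) = -4
f[-2,-1,0,1] = (-4 - (-10)) / (1 - (-2)) = 2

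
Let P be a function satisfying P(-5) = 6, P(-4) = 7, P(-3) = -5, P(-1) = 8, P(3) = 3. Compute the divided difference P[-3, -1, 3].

-31/24

P[-3,-1] = (8 - (-5)) / (-1 - (-3)) = 13/2
P[-1,3] = (3 - 8) / (3 - (-1)) = -5/4
P[-3,-1,3] = (-5/4 - 13/2) / (3 - (-3)) = -31/24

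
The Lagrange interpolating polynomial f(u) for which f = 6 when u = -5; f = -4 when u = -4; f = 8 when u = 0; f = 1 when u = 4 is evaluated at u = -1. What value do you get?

35/24

L_0(-1) = (3)·(-1)·(-5)/[(-1)·(-5)·(-9)] = -1/3
L_1(-1) = (4)·(-1)·(-5)/[(1)·(-4)·(-8)] = 5/8
L_2(-1) = (4)·(3)·(-5)/[(5)·(4)·(-4)] = 3/4
L_3(-1) = (4)·(3)·(-1)/[(9)·(8)·(4)] = -1/24
Sum: 6·(-1/3) + (-4)·(5/8) + 8·(3/4) + 1·(-1/24) = 35/24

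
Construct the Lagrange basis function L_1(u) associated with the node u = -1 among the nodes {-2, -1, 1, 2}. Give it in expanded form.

L_1(u) = (1/6)u^3 - (1/6)u^2 - (2/3)u + 2/3

L_1(u) = (u + 2)(u - 1)(u - 2) / [(1)·(-2)·(-3)]
       = (u^3 - u^2 - 4u + 4) / (6)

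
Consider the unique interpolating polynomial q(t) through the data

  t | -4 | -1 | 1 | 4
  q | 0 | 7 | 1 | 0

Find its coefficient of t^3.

The leading coefficient equals the top divided difference q[-4,-1,1,4].
q[-4,-1] = (7 - 0) / (-1 - (-4)) = 7/3
q[-1,1] = (1 - 7) / (1 - (-1)) = -3
q[1,4] = (0 - 1) / (4 - 1) = -1/3
q[-4,-1,1] = (-3 - 7/3) / (1 - (-4)) = -16/15
q[-1,1,4] = (-1/3 - (-3)) / (4 - (-1)) = 8/15
q[-4,-1,1,4] = (8/15 - (-16/15)) / (4 - (-4)) = 1/5

1/5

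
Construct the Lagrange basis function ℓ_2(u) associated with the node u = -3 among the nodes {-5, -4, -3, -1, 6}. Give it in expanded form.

ℓ_2(u) = (u + 5)(u + 4)(u + 1)(u - 6) / [(2)·(1)·(-2)·(-9)]
       = (u^4 + 4u^3 - 31u^2 - 154u - 120) / (36)

ℓ_2(u) = (1/36)u^4 + (1/9)u^3 - (31/36)u^2 - (77/18)u - 10/3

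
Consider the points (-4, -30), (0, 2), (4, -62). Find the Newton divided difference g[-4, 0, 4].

g[-4,0] = (2 - (-30)) / (0 - (-4)) = 8
g[0,4] = (-62 - 2) / (4 - 0) = -16
g[-4,0,4] = (-16 - 8) / (4 - (-4)) = -3

-3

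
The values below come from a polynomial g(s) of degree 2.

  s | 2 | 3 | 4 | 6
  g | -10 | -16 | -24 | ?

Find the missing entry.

The 3 known values determine g uniquely (degree ≤ 2).
Evaluate each Lagrange basis at s = 6:
L_0(6) = (3)·(2)/[(-1)·(-2)] = 3
L_1(6) = (4)·(2)/[(1)·(-1)] = -8
L_2(6) = (4)·(3)/[(2)·(1)] = 6
Sum: (-10)·(3) + (-16)·(-8) + (-24)·(6) = -46

-46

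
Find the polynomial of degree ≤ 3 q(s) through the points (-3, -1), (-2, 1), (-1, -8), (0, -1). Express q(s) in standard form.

Build the Lagrange basis polynomials:
L_0(s) = (s + 2)(s + 1)s / [-6] = -(1/6)s^3 - (1/2)s^2 - (1/3)s
L_1(s) = (s + 3)(s + 1)s / [2] = (1/2)s^3 + 2s^2 + (3/2)s
L_2(s) = (s + 3)(s + 2)s / [-2] = -(1/2)s^3 - (5/2)s^2 - 3s
L_3(s) = (s + 3)(s + 2)(s + 1) / [6] = (1/6)s^3 + s^2 + (11/6)s + 1
q(s) = (-1)·L_0 + 1·L_1 + (-8)·L_2 + (-1)·L_3
  (-1)·L_0(s) = (1/6)s^3 + (1/2)s^2 + (1/3)s
  1·L_1(s) = (1/2)s^3 + 2s^2 + (3/2)s
  (-8)·L_2(s) = 4s^3 + 20s^2 + 24s
  (-1)·L_3(s) = -(1/6)s^3 - s^2 - (11/6)s - 1
Adding term by term: (9/2)s^3 + (43/2)s^2 + 24s - 1

q(s) = (9/2)s^3 + (43/2)s^2 + 24s - 1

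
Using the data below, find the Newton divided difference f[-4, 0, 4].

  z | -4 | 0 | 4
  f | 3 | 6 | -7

-1/2

f[-4,0] = (6 - 3) / (0 - (-4)) = 3/4
f[0,4] = (-7 - 6) / (4 - 0) = -13/4
f[-4,0,4] = (-13/4 - 3/4) / (4 - (-4)) = -1/2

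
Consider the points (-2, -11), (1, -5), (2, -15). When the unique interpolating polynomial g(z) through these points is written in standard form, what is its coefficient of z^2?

Build the Lagrange basis polynomials:
L_0(z) = (z - 1)(z - 2) / [12] = (1/12)z^2 - (1/4)z + 1/6
L_1(z) = (z + 2)(z - 2) / [-3] = -(1/3)z^2 + 4/3
L_2(z) = (z + 2)(z - 1) / [4] = (1/4)z^2 + (1/4)z - 1/2
g(z) = (-11)·L_0 + (-5)·L_1 + (-15)·L_2
Only the coefficient of z^2 is needed; take it from each L_i and combine:
(-11)·(1/12) + (-5)·(-1/3) + (-15)·(1/4) = -3

-3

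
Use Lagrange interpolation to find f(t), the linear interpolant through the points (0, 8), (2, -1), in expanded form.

f(t) = -(9/2)t + 8

Build the Lagrange basis polynomials:
L_0(t) = (t - 2) / [-2] = -(1/2)t + 1
L_1(t) = t / [2] = (1/2)t
f(t) = 8·L_0 + (-1)·L_1
  8·L_0(t) = -4t + 8
  (-1)·L_1(t) = -(1/2)t
Adding term by term: -(9/2)t + 8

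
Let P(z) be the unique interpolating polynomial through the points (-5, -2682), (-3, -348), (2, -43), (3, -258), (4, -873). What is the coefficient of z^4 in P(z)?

Build the Lagrange basis polynomials:
L_0(z) = (z + 3)(z - 2)(z - 3)(z - 4) / [1008] = (1/1008)z^4 - (1/168)z^3 - (1/1008)z^2 + (3/56)z - 1/14
L_1(z) = (z + 5)(z - 2)(z - 3)(z - 4) / [-420] = -(1/420)z^4 + (1/105)z^3 + (19/420)z^2 - (53/210)z + 2/7
L_2(z) = (z + 5)(z + 3)(z - 3)(z - 4) / [70] = (1/70)z^4 + (1/70)z^3 - (29/70)z^2 - (9/70)z + 18/7
L_3(z) = (z + 5)(z + 3)(z - 2)(z - 4) / [-48] = -(1/48)z^4 - (1/24)z^3 + (25/48)z^2 + (13/24)z - 5/2
L_4(z) = (z + 5)(z + 3)(z - 2)(z - 3) / [126] = (1/126)z^4 + (1/42)z^3 - (19/126)z^2 - (3/14)z + 5/7
P(z) = (-2682)·L_0 + (-348)·L_1 + (-43)·L_2 + (-258)·L_3 + (-873)·L_4
Only the coefficient of z^4 is needed; take it from each L_i and combine:
(-2682)·(1/1008) + (-348)·(-1/420) + (-43)·(1/70) + (-258)·(-1/48) + (-873)·(1/126) = -4

-4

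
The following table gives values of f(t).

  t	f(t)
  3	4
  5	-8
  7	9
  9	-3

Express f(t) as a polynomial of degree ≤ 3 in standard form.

f(t) = -(29/24)t^3 + (87/4)t^2 - (2899/24)t + 813/4

L_0(t) = (t - 5)(t - 7)(t - 9) / [-48] = -(1/48)t^3 + (7/16)t^2 - (143/48)t + 105/16
L_1(t) = (t - 3)(t - 7)(t - 9) / [16] = (1/16)t^3 - (19/16)t^2 + (111/16)t - 189/16
L_2(t) = (t - 3)(t - 5)(t - 9) / [-16] = -(1/16)t^3 + (17/16)t^2 - (87/16)t + 135/16
L_3(t) = (t - 3)(t - 5)(t - 7) / [48] = (1/48)t^3 - (5/16)t^2 + (71/48)t - 35/16
f(t) = 4·L_0 + (-8)·L_1 + 9·L_2 + (-3)·L_3
  4·L_0(t) = -(1/12)t^3 + (7/4)t^2 - (143/12)t + 105/4
  (-8)·L_1(t) = -(1/2)t^3 + (19/2)t^2 - (111/2)t + 189/2
  9·L_2(t) = -(9/16)t^3 + (153/16)t^2 - (783/16)t + 1215/16
  (-3)·L_3(t) = -(1/16)t^3 + (15/16)t^2 - (71/16)t + 105/16
Adding term by term: -(29/24)t^3 + (87/4)t^2 - (2899/24)t + 813/4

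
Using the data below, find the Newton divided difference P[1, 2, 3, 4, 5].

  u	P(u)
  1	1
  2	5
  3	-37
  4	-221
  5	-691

-2

P[1,2] = (5 - 1) / (2 - 1) = 4
P[2,3] = (-37 - 5) / (3 - 2) = -42
P[3,4] = (-221 - (-37)) / (4 - 3) = -184
P[4,5] = (-691 - (-221)) / (5 - 4) = -470
P[1,2,3] = (-42 - 4) / (3 - 1) = -23
P[2,3,4] = (-184 - (-42)) / (4 - 2) = -71
P[3,4,5] = (-470 - (-184)) / (5 - 3) = -143
P[1,2,3,4] = (-71 - (-23)) / (4 - 1) = -16
P[2,3,4,5] = (-143 - (-71)) / (5 - 2) = -24
P[1,2,3,4,5] = (-24 - (-16)) / (5 - 1) = -2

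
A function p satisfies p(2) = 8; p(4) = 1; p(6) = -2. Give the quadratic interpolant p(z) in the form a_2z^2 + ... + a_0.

p(z) = (1/2)z^2 - (13/2)z + 19

Build the Lagrange basis polynomials:
L_0(z) = (z - 4)(z - 6) / [8] = (1/8)z^2 - (5/4)z + 3
L_1(z) = (z - 2)(z - 6) / [-4] = -(1/4)z^2 + 2z - 3
L_2(z) = (z - 2)(z - 4) / [8] = (1/8)z^2 - (3/4)z + 1
p(z) = 8·L_0 + 1·L_1 + (-2)·L_2
  8·L_0(z) = z^2 - 10z + 24
  1·L_1(z) = -(1/4)z^2 + 2z - 3
  (-2)·L_2(z) = -(1/4)z^2 + (3/2)z - 2
Adding term by term: (1/2)z^2 - (13/2)z + 19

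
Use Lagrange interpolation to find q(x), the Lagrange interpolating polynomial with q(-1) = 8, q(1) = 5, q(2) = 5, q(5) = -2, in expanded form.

Build the Lagrange basis polynomials:
L_0(x) = (x - 1)(x - 2)(x - 5) / [-36] = -(1/36)x^3 + (2/9)x^2 - (17/36)x + 5/18
L_1(x) = (x + 1)(x - 2)(x - 5) / [8] = (1/8)x^3 - (3/4)x^2 + (3/8)x + 5/4
L_2(x) = (x + 1)(x - 1)(x - 5) / [-9] = -(1/9)x^3 + (5/9)x^2 + (1/9)x - 5/9
L_3(x) = (x + 1)(x - 1)(x - 2) / [72] = (1/72)x^3 - (1/36)x^2 - (1/72)x + 1/36
q(x) = 8·L_0 + 5·L_1 + 5·L_2 + (-2)·L_3
  8·L_0(x) = -(2/9)x^3 + (16/9)x^2 - (34/9)x + 20/9
  5·L_1(x) = (5/8)x^3 - (15/4)x^2 + (15/8)x + 25/4
  5·L_2(x) = -(5/9)x^3 + (25/9)x^2 + (5/9)x - 25/9
  (-2)·L_3(x) = -(1/36)x^3 + (1/18)x^2 + (1/36)x - 1/18
Adding term by term: -(13/72)x^3 + (31/36)x^2 - (95/72)x + 203/36

q(x) = -(13/72)x^3 + (31/36)x^2 - (95/72)x + 203/36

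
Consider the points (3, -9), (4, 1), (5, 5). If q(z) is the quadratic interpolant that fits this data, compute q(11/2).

Evaluate each Lagrange basis at z = 11/2:
L_0(11/2) = (3/2)·(1/2)/[(-1)·(-2)] = 3/8
L_1(11/2) = (5/2)·(1/2)/[(1)·(-1)] = -5/4
L_2(11/2) = (5/2)·(3/2)/[(2)·(1)] = 15/8
Sum: (-9)·(3/8) + 1·(-5/4) + 5·(15/8) = 19/4

19/4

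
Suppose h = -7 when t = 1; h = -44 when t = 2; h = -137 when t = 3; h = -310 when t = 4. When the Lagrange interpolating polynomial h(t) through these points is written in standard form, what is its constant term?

Build the Lagrange basis polynomials:
L_0(t) = (t - 2)(t - 3)(t - 4) / [-6] = -(1/6)t^3 + (3/2)t^2 - (13/3)t + 4
L_1(t) = (t - 1)(t - 3)(t - 4) / [2] = (1/2)t^3 - 4t^2 + (19/2)t - 6
L_2(t) = (t - 1)(t - 2)(t - 4) / [-2] = -(1/2)t^3 + (7/2)t^2 - 7t + 4
L_3(t) = (t - 1)(t - 2)(t - 3) / [6] = (1/6)t^3 - t^2 + (11/6)t - 1
h(t) = (-7)·L_0 + (-44)·L_1 + (-137)·L_2 + (-310)·L_3
Only the constant term is needed; take it from each L_i and combine:
(-7)·(4) + (-44)·(-6) + (-137)·(4) + (-310)·(-1) = -2

-2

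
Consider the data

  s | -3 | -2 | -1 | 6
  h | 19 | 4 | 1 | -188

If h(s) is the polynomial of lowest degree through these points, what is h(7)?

-311

Evaluate each Lagrange basis at s = 7:
L_0(7) = (9)·(8)·(1)/[(-1)·(-2)·(-9)] = -4
L_1(7) = (10)·(8)·(1)/[(1)·(-1)·(-8)] = 10
L_2(7) = (10)·(9)·(1)/[(2)·(1)·(-7)] = -45/7
L_3(7) = (10)·(9)·(8)/[(9)·(8)·(7)] = 10/7
Sum: 19·(-4) + 4·(10) + 1·(-45/7) + (-188)·(10/7) = -311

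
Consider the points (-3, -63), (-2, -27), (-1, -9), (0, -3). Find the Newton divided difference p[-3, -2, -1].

-9

p[-3,-2] = (-27 - (-63)) / (-2 - (-3)) = 36
p[-2,-1] = (-9 - (-27)) / (-1 - (-2)) = 18
p[-3,-2,-1] = (18 - 36) / (-1 - (-3)) = -9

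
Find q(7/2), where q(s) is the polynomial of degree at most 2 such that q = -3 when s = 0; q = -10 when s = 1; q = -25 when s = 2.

L_0(7/2) = (5/2)·(3/2)/[(-1)·(-2)] = 15/8
L_1(7/2) = (7/2)·(3/2)/[(1)·(-1)] = -21/4
L_2(7/2) = (7/2)·(5/2)/[(2)·(1)] = 35/8
Sum: (-3)·(15/8) + (-10)·(-21/4) + (-25)·(35/8) = -125/2

-125/2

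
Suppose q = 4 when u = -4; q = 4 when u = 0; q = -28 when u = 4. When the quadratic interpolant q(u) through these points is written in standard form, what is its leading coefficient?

-1

The leading coefficient equals the top divided difference q[-4,0,4].
q[-4,0] = (4 - 4) / (0 - (-4)) = 0
q[0,4] = (-28 - 4) / (4 - 0) = -8
q[-4,0,4] = (-8 - 0) / (4 - (-4)) = -1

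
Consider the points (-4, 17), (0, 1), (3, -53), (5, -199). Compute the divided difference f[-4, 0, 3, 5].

f[-4,0] = (1 - 17) / (0 - (-4)) = -4
f[0,3] = (-53 - 1) / (3 - 0) = -18
f[3,5] = (-199 - (-53)) / (5 - 3) = -73
f[-4,0,3] = (-18 - (-4)) / (3 - (-4)) = -2
f[0,3,5] = (-73 - (-18)) / (5 - 0) = -11
f[-4,0,3,5] = (-11 - (-2)) / (5 - (-4)) = -1

-1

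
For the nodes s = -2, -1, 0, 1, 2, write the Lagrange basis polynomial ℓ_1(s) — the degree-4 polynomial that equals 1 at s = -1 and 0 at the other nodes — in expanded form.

ℓ_1(s) = -(1/6)s^4 + (1/6)s^3 + (2/3)s^2 - (2/3)s

ℓ_1(s) = (s + 2)s(s - 1)(s - 2) / [(1)·(-1)·(-2)·(-3)]
       = (s^4 - s^3 - 4s^2 + 4s) / (-6)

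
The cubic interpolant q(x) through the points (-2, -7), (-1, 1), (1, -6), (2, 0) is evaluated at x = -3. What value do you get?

Using Newton's divided-difference form:
q[-2,-1] = (1 - (-7)) / (-1 - (-2)) = 8
q[-1,1] = (-6 - 1) / (1 - (-1)) = -7/2
q[1,2] = (0 - (-6)) / (2 - 1) = 6
q[-2,-1,1] = (-7/2 - 8) / (1 - (-2)) = -23/6
q[-1,1,2] = (6 - (-7/2)) / (2 - (-1)) = 19/6
q[-2,-1,1,2] = (19/6 - (-23/6)) / (2 - (-2)) = 7/4
q(-3) = -7 + 8·(-1) + (-23/6)·(-1)·(-2) + (7/4)·(-1)·(-2)·(-4) = -110/3

-110/3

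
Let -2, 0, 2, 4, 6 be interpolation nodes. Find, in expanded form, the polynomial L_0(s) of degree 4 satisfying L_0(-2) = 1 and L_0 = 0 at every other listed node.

L_0(s) = s(s - 2)(s - 4)(s - 6) / [(-2)·(-4)·(-6)·(-8)]
       = (s^4 - 12s^3 + 44s^2 - 48s) / (384)

L_0(s) = (1/384)s^4 - (1/32)s^3 + (11/96)s^2 - (1/8)s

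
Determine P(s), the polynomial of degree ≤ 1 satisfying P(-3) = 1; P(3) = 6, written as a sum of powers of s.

L_0(s) = (s - 3) / [-6] = -(1/6)s + 1/2
L_1(s) = (s + 3) / [6] = (1/6)s + 1/2
P(s) = 1·L_0 + 6·L_1
  1·L_0(s) = -(1/6)s + 1/2
  6·L_1(s) = s + 3
Adding term by term: (5/6)s + 7/2

P(s) = (5/6)s + 7/2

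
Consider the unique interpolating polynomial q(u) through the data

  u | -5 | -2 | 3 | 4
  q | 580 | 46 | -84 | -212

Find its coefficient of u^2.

L_0(u) = (u + 2)(u - 3)(u - 4) / [-216] = -(1/216)u^3 + (5/216)u^2 + (1/108)u - 1/9
L_1(u) = (u + 5)(u - 3)(u - 4) / [90] = (1/90)u^3 - (1/45)u^2 - (23/90)u + 2/3
L_2(u) = (u + 5)(u + 2)(u - 4) / [-40] = -(1/40)u^3 - (3/40)u^2 + (9/20)u + 1
L_3(u) = (u + 5)(u + 2)(u - 3) / [54] = (1/54)u^3 + (2/27)u^2 - (11/54)u - 5/9
q(u) = 580·L_0 + 46·L_1 + (-84)·L_2 + (-212)·L_3
Only the coefficient of u^2 is needed; take it from each L_i and combine:
580·(5/216) + 46·(-1/45) + (-84)·(-3/40) + (-212)·(2/27) = 3

3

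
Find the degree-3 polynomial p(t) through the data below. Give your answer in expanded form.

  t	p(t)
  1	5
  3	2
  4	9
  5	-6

Newton's divided differences:
p[1,3] = (2 - 5) / (3 - 1) = -3/2
p[3,4] = (9 - 2) / (4 - 3) = 7
p[4,5] = (-6 - 9) / (5 - 4) = -15
p[1,3,4] = (7 - (-3/2)) / (4 - 1) = 17/6
p[3,4,5] = (-15 - 7) / (5 - 3) = -11
p[1,3,4,5] = (-11 - 17/6) / (5 - 1) = -83/24
p(t) = 5 + (-3/2)·(t - 1) + (17/6)·(t - 1)(t - 3) + (-83/24)·(t - 1)(t - 3)(t - 4)
Expanding: p(t) = -(83/24)t^3 + (61/2)t^2 - (1885/24)t + 113/2

p(t) = -(83/24)t^3 + (61/2)t^2 - (1885/24)t + 113/2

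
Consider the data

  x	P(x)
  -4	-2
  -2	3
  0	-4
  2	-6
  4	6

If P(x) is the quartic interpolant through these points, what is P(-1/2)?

L_0(-1/2) = (3/2)·(-1/2)·(-5/2)·(-9/2)/[(-2)·(-4)·(-6)·(-8)] = -45/2048
L_1(-1/2) = (7/2)·(-1/2)·(-5/2)·(-9/2)/[(2)·(-2)·(-4)·(-6)] = 105/512
L_2(-1/2) = (7/2)·(3/2)·(-5/2)·(-9/2)/[(4)·(2)·(-2)·(-4)] = 945/1024
L_3(-1/2) = (7/2)·(3/2)·(-1/2)·(-9/2)/[(6)·(4)·(2)·(-2)] = -63/512
L_4(-1/2) = (7/2)·(3/2)·(-1/2)·(-5/2)/[(8)·(6)·(4)·(2)] = 35/2048
Sum: (-2)·(-45/2048) + 3·(105/512) + (-4)·(945/1024) + (-6)·(-63/512) + 6·(35/2048) = -561/256

-561/256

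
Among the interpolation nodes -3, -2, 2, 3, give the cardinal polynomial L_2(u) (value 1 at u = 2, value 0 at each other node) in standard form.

L_2(u) = -(1/20)u^3 - (1/10)u^2 + (9/20)u + 9/10

L_2(u) = (u + 3)(u + 2)(u - 3) / [(5)·(4)·(-1)]
       = (u^3 + 2u^2 - 9u - 18) / (-20)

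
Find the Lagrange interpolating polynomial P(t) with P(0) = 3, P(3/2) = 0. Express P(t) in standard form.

Build the Lagrange basis polynomials:
L_0(t) = (t - 3/2) / [-3/2] = -(2/3)t + 1
L_1(t) = t / [3/2] = (2/3)t
P(t) = 3·L_0 + 0·L_1
  3·L_0(t) = -2t + 3
  0·L_1(t) = 0
Adding term by term: -2t + 3

P(t) = -2t + 3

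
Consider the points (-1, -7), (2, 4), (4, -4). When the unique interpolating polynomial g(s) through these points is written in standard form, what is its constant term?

-4/15

Build the Lagrange basis polynomials:
L_0(s) = (s - 2)(s - 4) / [15] = (1/15)s^2 - (2/5)s + 8/15
L_1(s) = (s + 1)(s - 4) / [-6] = -(1/6)s^2 + (1/2)s + 2/3
L_2(s) = (s + 1)(s - 2) / [10] = (1/10)s^2 - (1/10)s - 1/5
g(s) = (-7)·L_0 + 4·L_1 + (-4)·L_2
Only the constant term is needed; take it from each L_i and combine:
(-7)·(8/15) + 4·(2/3) + (-4)·(-1/5) = -4/15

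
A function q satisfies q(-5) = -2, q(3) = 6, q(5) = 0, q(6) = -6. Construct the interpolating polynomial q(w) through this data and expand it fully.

q(w) = -(3/55)w^3 - (13/55)w^2 + (86/55)w + 54/11

L_0(w) = (w - 3)(w - 5)(w - 6) / [-880] = -(1/880)w^3 + (7/440)w^2 - (63/880)w + 9/88
L_1(w) = (w + 5)(w - 5)(w - 6) / [48] = (1/48)w^3 - (1/8)w^2 - (25/48)w + 25/8
L_2(w) = (w + 5)(w - 3)(w - 6) / [-20] = -(1/20)w^3 + (1/5)w^2 + (27/20)w - 9/2
L_3(w) = (w + 5)(w - 3)(w - 5) / [33] = (1/33)w^3 - (1/11)w^2 - (25/33)w + 25/11
q(w) = (-2)·L_0 + 6·L_1 + 0·L_2 + (-6)·L_3
  (-2)·L_0(w) = (1/440)w^3 - (7/220)w^2 + (63/440)w - 9/44
  6·L_1(w) = (1/8)w^3 - (3/4)w^2 - (25/8)w + 75/4
  0·L_2(w) = 0
  (-6)·L_3(w) = -(2/11)w^3 + (6/11)w^2 + (50/11)w - 150/11
Adding term by term: -(3/55)w^3 - (13/55)w^2 + (86/55)w + 54/11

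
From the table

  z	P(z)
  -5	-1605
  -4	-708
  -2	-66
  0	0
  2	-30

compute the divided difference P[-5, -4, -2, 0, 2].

-2

P[-5,-4] = (-708 - (-1605)) / (-4 - (-5)) = 897
P[-4,-2] = (-66 - (-708)) / (-2 - (-4)) = 321
P[-2,0] = (0 - (-66)) / (0 - (-2)) = 33
P[0,2] = (-30 - 0) / (2 - 0) = -15
P[-5,-4,-2] = (321 - 897) / (-2 - (-5)) = -192
P[-4,-2,0] = (33 - 321) / (0 - (-4)) = -72
P[-2,0,2] = (-15 - 33) / (2 - (-2)) = -12
P[-5,-4,-2,0] = (-72 - (-192)) / (0 - (-5)) = 24
P[-4,-2,0,2] = (-12 - (-72)) / (2 - (-4)) = 10
P[-5,-4,-2,0,2] = (10 - 24) / (2 - (-5)) = -2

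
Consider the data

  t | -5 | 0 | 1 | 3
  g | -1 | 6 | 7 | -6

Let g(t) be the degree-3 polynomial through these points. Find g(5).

-307/6

Using Newton's divided-difference form:
g[-5,0] = (6 - (-1)) / (0 - (-5)) = 7/5
g[0,1] = (7 - 6) / (1 - 0) = 1
g[1,3] = (-6 - 7) / (3 - 1) = -13/2
g[-5,0,1] = (1 - 7/5) / (1 - (-5)) = -1/15
g[0,1,3] = (-13/2 - 1) / (3 - 0) = -5/2
g[-5,0,1,3] = (-5/2 - (-1/15)) / (3 - (-5)) = -73/240
g(5) = -1 + (7/5)·(10) + (-1/15)·(10)·(5) + (-73/240)·(10)·(5)·(4) = -307/6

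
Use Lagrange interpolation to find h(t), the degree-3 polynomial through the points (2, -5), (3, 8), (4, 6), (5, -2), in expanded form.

Build the Lagrange basis polynomials:
L_0(t) = (t - 3)(t - 4)(t - 5) / [-6] = -(1/6)t^3 + 2t^2 - (47/6)t + 10
L_1(t) = (t - 2)(t - 4)(t - 5) / [2] = (1/2)t^3 - (11/2)t^2 + 19t - 20
L_2(t) = (t - 2)(t - 3)(t - 5) / [-2] = -(1/2)t^3 + 5t^2 - (31/2)t + 15
L_3(t) = (t - 2)(t - 3)(t - 4) / [6] = (1/6)t^3 - (3/2)t^2 + (13/3)t - 4
h(t) = (-5)·L_0 + 8·L_1 + 6·L_2 + (-2)·L_3
  (-5)·L_0(t) = (5/6)t^3 - 10t^2 + (235/6)t - 50
  8·L_1(t) = 4t^3 - 44t^2 + 152t - 160
  6·L_2(t) = -3t^3 + 30t^2 - 93t + 90
  (-2)·L_3(t) = -(1/3)t^3 + 3t^2 - (26/3)t + 8
Adding term by term: (3/2)t^3 - 21t^2 + (179/2)t - 112

h(t) = (3/2)t^3 - 21t^2 + (179/2)t - 112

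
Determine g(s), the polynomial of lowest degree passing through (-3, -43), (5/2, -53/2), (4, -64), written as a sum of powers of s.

L_0(s) = (s - 5/2)(s - 4) / [77/2] = (2/77)s^2 - (13/77)s + 20/77
L_1(s) = (s + 3)(s - 4) / [-33/4] = -(4/33)s^2 + (4/33)s + 16/11
L_2(s) = (s + 3)(s - 5/2) / [21/2] = (2/21)s^2 + (1/21)s - 5/7
g(s) = (-43)·L_0 + (-53/2)·L_1 + (-64)·L_2
  (-43)·L_0(s) = -(86/77)s^2 + (559/77)s - 860/77
  (-53/2)·L_1(s) = (106/33)s^2 - (106/33)s - 424/11
  (-64)·L_2(s) = -(128/21)s^2 - (64/21)s + 320/7
Adding term by term: -4s^2 + s - 4

g(s) = -4s^2 + s - 4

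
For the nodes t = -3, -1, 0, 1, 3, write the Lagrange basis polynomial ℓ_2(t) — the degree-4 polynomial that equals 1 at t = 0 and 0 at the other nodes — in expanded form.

ℓ_2(t) = (t + 3)(t + 1)(t - 1)(t - 3) / [(3)·(1)·(-1)·(-3)]
       = (t^4 - 10t^2 + 9) / (9)

ℓ_2(t) = (1/9)t^4 - (10/9)t^2 + 1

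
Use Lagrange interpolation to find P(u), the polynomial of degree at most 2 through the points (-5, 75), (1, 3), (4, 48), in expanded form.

L_0(u) = (u - 1)(u - 4) / [54] = (1/54)u^2 - (5/54)u + 2/27
L_1(u) = (u + 5)(u - 4) / [-18] = -(1/18)u^2 - (1/18)u + 10/9
L_2(u) = (u + 5)(u - 1) / [27] = (1/27)u^2 + (4/27)u - 5/27
P(u) = 75·L_0 + 3·L_1 + 48·L_2
  75·L_0(u) = (25/18)u^2 - (125/18)u + 50/9
  3·L_1(u) = -(1/6)u^2 - (1/6)u + 10/3
  48·L_2(u) = (16/9)u^2 + (64/9)u - 80/9
Adding term by term: 3u^2

P(u) = 3u^2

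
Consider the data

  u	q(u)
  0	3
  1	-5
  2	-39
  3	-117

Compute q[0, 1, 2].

q[0,1] = (-5 - 3) / (1 - 0) = -8
q[1,2] = (-39 - (-5)) / (2 - 1) = -34
q[0,1,2] = (-34 - (-8)) / (2 - 0) = -13

-13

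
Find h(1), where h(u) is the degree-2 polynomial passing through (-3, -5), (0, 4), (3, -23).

-1

Using Newton's divided-difference form:
h[-3,0] = (4 - (-5)) / (0 - (-3)) = 3
h[0,3] = (-23 - 4) / (3 - 0) = -9
h[-3,0,3] = (-9 - 3) / (3 - (-3)) = -2
h(1) = -5 + 3·(4) + (-2)·(4)·(1) = -1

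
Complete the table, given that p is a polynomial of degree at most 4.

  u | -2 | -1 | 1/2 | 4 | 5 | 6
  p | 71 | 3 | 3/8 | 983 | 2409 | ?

5015

The 5 known values determine p uniquely (degree ≤ 4).
Evaluate each Lagrange basis at u = 6:
L_0(6) = (7)·(11/2)·(2)·(1)/[(-1)·(-5/2)·(-6)·(-7)] = 11/15
L_1(6) = (8)·(11/2)·(2)·(1)/[(1)·(-3/2)·(-5)·(-6)] = -88/45
L_2(6) = (8)·(7)·(2)·(1)/[(5/2)·(3/2)·(-7/2)·(-9/2)] = 256/135
L_3(6) = (8)·(7)·(11/2)·(1)/[(6)·(5)·(7/2)·(-1)] = -44/15
L_4(6) = (8)·(7)·(11/2)·(2)/[(7)·(6)·(9/2)·(1)] = 88/27
Sum: 71·(11/15) + 3·(-88/45) + 3/8·(256/135) + 983·(-44/15) + 2409·(88/27) = 5015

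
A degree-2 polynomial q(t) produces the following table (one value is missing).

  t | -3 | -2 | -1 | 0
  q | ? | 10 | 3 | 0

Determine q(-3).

The 3 known values determine q uniquely (degree ≤ 2).
Evaluate each Lagrange basis at t = -3:
L_0(-3) = (-2)·(-3)/[(-1)·(-2)] = 3
L_1(-3) = (-1)·(-3)/[(1)·(-1)] = -3
L_2(-3) = (-1)·(-2)/[(2)·(1)] = 1
Sum: 10·(3) + 3·(-3) + 0 = 21

21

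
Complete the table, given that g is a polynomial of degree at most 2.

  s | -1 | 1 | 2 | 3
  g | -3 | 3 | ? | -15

-3

The 3 known values determine g uniquely (degree ≤ 2).
Evaluate each Lagrange basis at s = 2:
L_0(2) = (1)·(-1)/[(-2)·(-4)] = -1/8
L_1(2) = (3)·(-1)/[(2)·(-2)] = 3/4
L_2(2) = (3)·(1)/[(4)·(2)] = 3/8
Sum: (-3)·(-1/8) + 3·(3/4) + (-15)·(3/8) = -3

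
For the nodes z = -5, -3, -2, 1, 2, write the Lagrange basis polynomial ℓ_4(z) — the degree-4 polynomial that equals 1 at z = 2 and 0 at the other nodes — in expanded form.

ℓ_4(z) = (1/140)z^4 + (9/140)z^3 + (3/20)z^2 - (1/140)z - 3/14

ℓ_4(z) = (z + 5)(z + 3)(z + 2)(z - 1) / [(7)·(5)·(4)·(1)]
       = (z^4 + 9z^3 + 21z^2 - z - 30) / (140)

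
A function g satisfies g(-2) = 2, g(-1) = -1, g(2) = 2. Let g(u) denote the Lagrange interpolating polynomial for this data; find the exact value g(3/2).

1/4

Evaluate each Lagrange basis at u = 3/2:
L_0(3/2) = (5/2)·(-1/2)/[(-1)·(-4)] = -5/16
L_1(3/2) = (7/2)·(-1/2)/[(1)·(-3)] = 7/12
L_2(3/2) = (7/2)·(5/2)/[(4)·(3)] = 35/48
Sum: 2·(-5/16) + (-1)·(7/12) + 2·(35/48) = 1/4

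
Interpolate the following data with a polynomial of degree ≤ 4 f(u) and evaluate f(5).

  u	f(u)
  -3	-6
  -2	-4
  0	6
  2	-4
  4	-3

63/2

Evaluate each Lagrange basis at u = 5:
L_0(5) = (7)·(5)·(3)·(1)/[(-1)·(-3)·(-5)·(-7)] = 1
L_1(5) = (8)·(5)·(3)·(1)/[(1)·(-2)·(-4)·(-6)] = -5/2
L_2(5) = (8)·(7)·(3)·(1)/[(3)·(2)·(-2)·(-4)] = 7/2
L_3(5) = (8)·(7)·(5)·(1)/[(5)·(4)·(2)·(-2)] = -7/2
L_4(5) = (8)·(7)·(5)·(3)/[(7)·(6)·(4)·(2)] = 5/2
Sum: (-6)·(1) + (-4)·(-5/2) + 6·(7/2) + (-4)·(-7/2) + (-3)·(5/2) = 63/2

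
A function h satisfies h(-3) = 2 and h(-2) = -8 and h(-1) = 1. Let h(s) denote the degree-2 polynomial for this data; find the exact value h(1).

L_0(1) = (3)·(2)/[(-1)·(-2)] = 3
L_1(1) = (4)·(2)/[(1)·(-1)] = -8
L_2(1) = (4)·(3)/[(2)·(1)] = 6
Sum: 2·(3) + (-8)·(-8) + 1·(6) = 76

76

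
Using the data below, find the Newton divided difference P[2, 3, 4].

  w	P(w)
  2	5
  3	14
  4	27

2

P[2,3] = (14 - 5) / (3 - 2) = 9
P[3,4] = (27 - 14) / (4 - 3) = 13
P[2,3,4] = (13 - 9) / (4 - 2) = 2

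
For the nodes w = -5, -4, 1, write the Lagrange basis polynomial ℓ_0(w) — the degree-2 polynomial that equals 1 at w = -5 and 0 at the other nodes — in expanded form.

ℓ_0(w) = (w + 4)(w - 1) / [(-1)·(-6)]
       = (w^2 + 3w - 4) / (6)

ℓ_0(w) = (1/6)w^2 + (1/2)w - 2/3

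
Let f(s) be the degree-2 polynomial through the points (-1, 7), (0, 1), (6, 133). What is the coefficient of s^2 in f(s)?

The leading coefficient equals the top divided difference f[-1,0,6].
f[-1,0] = (1 - 7) / (0 - (-1)) = -6
f[0,6] = (133 - 1) / (6 - 0) = 22
f[-1,0,6] = (22 - (-6)) / (6 - (-1)) = 4

4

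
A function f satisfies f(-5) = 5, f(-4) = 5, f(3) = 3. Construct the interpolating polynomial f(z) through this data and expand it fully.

f(z) = -(1/28)z^2 - (9/28)z + 30/7

L_0(z) = (z + 4)(z - 3) / [8] = (1/8)z^2 + (1/8)z - 3/2
L_1(z) = (z + 5)(z - 3) / [-7] = -(1/7)z^2 - (2/7)z + 15/7
L_2(z) = (z + 5)(z + 4) / [56] = (1/56)z^2 + (9/56)z + 5/14
f(z) = 5·L_0 + 5·L_1 + 3·L_2
  5·L_0(z) = (5/8)z^2 + (5/8)z - 15/2
  5·L_1(z) = -(5/7)z^2 - (10/7)z + 75/7
  3·L_2(z) = (3/56)z^2 + (27/56)z + 15/14
Adding term by term: -(1/28)z^2 - (9/28)z + 30/7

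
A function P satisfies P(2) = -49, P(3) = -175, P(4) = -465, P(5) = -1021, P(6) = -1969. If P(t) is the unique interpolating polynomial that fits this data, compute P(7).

-3459

L_0(7) = (4)·(3)·(2)·(1)/[(-1)·(-2)·(-3)·(-4)] = 1
L_1(7) = (5)·(3)·(2)·(1)/[(1)·(-1)·(-2)·(-3)] = -5
L_2(7) = (5)·(4)·(2)·(1)/[(2)·(1)·(-1)·(-2)] = 10
L_3(7) = (5)·(4)·(3)·(1)/[(3)·(2)·(1)·(-1)] = -10
L_4(7) = (5)·(4)·(3)·(2)/[(4)·(3)·(2)·(1)] = 5
Sum: (-49)·(1) + (-175)·(-5) + (-465)·(10) + (-1021)·(-10) + (-1969)·(5) = -3459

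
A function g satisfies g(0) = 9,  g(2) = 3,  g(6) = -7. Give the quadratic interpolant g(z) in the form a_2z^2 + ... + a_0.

Build the Lagrange basis polynomials:
L_0(z) = (z - 2)(z - 6) / [12] = (1/12)z^2 - (2/3)z + 1
L_1(z) = z(z - 6) / [-8] = -(1/8)z^2 + (3/4)z
L_2(z) = z(z - 2) / [24] = (1/24)z^2 - (1/12)z
g(z) = 9·L_0 + 3·L_1 + (-7)·L_2
  9·L_0(z) = (3/4)z^2 - 6z + 9
  3·L_1(z) = -(3/8)z^2 + (9/4)z
  (-7)·L_2(z) = -(7/24)z^2 + (7/12)z
Adding term by term: (1/12)z^2 - (19/6)z + 9

g(z) = (1/12)z^2 - (19/6)z + 9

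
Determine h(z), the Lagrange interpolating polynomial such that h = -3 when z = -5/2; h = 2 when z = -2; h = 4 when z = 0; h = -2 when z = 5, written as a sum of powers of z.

Build the Lagrange basis polynomials:
L_0(z) = (z + 2)z(z - 5) / [-75/8] = -(8/75)z^3 + (8/25)z^2 + (16/15)z
L_1(z) = (z + 5/2)z(z - 5) / [7] = (1/7)z^3 - (5/14)z^2 - (25/14)z
L_2(z) = (z + 5/2)(z + 2)(z - 5) / [-25] = -(1/25)z^3 + (1/50)z^2 + (7/10)z + 1
L_3(z) = (z + 5/2)(z + 2)z / [525/2] = (2/525)z^3 + (3/175)z^2 + (2/105)z
h(z) = (-3)·L_0 + 2·L_1 + 4·L_2 + (-2)·L_3
  (-3)·L_0(z) = (8/25)z^3 - (24/25)z^2 - (16/5)z
  2·L_1(z) = (2/7)z^3 - (5/7)z^2 - (25/7)z
  4·L_2(z) = -(4/25)z^3 + (2/25)z^2 + (14/5)z + 4
  (-2)·L_3(z) = -(4/525)z^3 - (6/175)z^2 - (4/105)z
Adding term by term: (46/105)z^3 - (57/35)z^2 - (421/105)z + 4

h(z) = (46/105)z^3 - (57/35)z^2 - (421/105)z + 4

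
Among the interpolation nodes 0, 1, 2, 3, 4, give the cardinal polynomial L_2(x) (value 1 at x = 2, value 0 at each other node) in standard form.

L_2(x) = x(x - 1)(x - 3)(x - 4) / [(2)·(1)·(-1)·(-2)]
       = (x^4 - 8x^3 + 19x^2 - 12x) / (4)

L_2(x) = (1/4)x^4 - 2x^3 + (19/4)x^2 - 3x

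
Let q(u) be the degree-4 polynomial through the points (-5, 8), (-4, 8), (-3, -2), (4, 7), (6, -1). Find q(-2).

-17026/1155

Evaluate each Lagrange basis at u = -2:
L_0(-2) = (2)·(1)·(-6)·(-8)/[(-1)·(-2)·(-9)·(-11)] = 16/33
L_1(-2) = (3)·(1)·(-6)·(-8)/[(1)·(-1)·(-8)·(-10)] = -9/5
L_2(-2) = (3)·(2)·(-6)·(-8)/[(2)·(1)·(-7)·(-9)] = 16/7
L_3(-2) = (3)·(2)·(1)·(-8)/[(9)·(8)·(7)·(-2)] = 1/21
L_4(-2) = (3)·(2)·(1)·(-6)/[(11)·(10)·(9)·(2)] = -1/55
Sum: 8·(16/33) + 8·(-9/5) + (-2)·(16/7) + 7·(1/21) + (-1)·(-1/55) = -17026/1155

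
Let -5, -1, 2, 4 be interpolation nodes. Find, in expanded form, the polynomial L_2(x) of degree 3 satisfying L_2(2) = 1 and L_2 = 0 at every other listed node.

L_2(x) = (x + 5)(x + 1)(x - 4) / [(7)·(3)·(-2)]
       = (x^3 + 2x^2 - 19x - 20) / (-42)

L_2(x) = -(1/42)x^3 - (1/21)x^2 + (19/42)x + 10/21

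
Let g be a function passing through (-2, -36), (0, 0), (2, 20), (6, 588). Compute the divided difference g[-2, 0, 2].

-2

g[-2,0] = (0 - (-36)) / (0 - (-2)) = 18
g[0,2] = (20 - 0) / (2 - 0) = 10
g[-2,0,2] = (10 - 18) / (2 - (-2)) = -2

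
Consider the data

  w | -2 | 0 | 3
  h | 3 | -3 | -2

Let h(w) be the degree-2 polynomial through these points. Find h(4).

1

Using Newton's divided-difference form:
h[-2,0] = (-3 - 3) / (0 - (-2)) = -3
h[0,3] = (-2 - (-3)) / (3 - 0) = 1/3
h[-2,0,3] = (1/3 - (-3)) / (3 - (-2)) = 2/3
h(4) = 3 + (-3)·(6) + (2/3)·(6)·(4) = 1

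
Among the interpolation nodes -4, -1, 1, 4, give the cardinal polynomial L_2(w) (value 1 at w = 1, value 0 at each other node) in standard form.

L_2(w) = -(1/30)w^3 - (1/30)w^2 + (8/15)w + 8/15

L_2(w) = (w + 4)(w + 1)(w - 4) / [(5)·(2)·(-3)]
       = (w^3 + w^2 - 16w - 16) / (-30)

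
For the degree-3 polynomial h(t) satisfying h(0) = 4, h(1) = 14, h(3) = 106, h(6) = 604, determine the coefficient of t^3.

2

Build the Lagrange basis polynomials:
L_0(t) = (t - 1)(t - 3)(t - 6) / [-18] = -(1/18)t^3 + (5/9)t^2 - (3/2)t + 1
L_1(t) = t(t - 3)(t - 6) / [10] = (1/10)t^3 - (9/10)t^2 + (9/5)t
L_2(t) = t(t - 1)(t - 6) / [-18] = -(1/18)t^3 + (7/18)t^2 - (1/3)t
L_3(t) = t(t - 1)(t - 3) / [90] = (1/90)t^3 - (2/45)t^2 + (1/30)t
h(t) = 4·L_0 + 14·L_1 + 106·L_2 + 604·L_3
Only the coefficient of t^3 is needed; take it from each L_i and combine:
4·(-1/18) + 14·(1/10) + 106·(-1/18) + 604·(1/90) = 2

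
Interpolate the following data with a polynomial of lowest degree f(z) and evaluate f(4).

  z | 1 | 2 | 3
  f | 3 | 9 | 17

Evaluate each Lagrange basis at z = 4:
L_0(4) = (2)·(1)/[(-1)·(-2)] = 1
L_1(4) = (3)·(1)/[(1)·(-1)] = -3
L_2(4) = (3)·(2)/[(2)·(1)] = 3
Sum: 3·(1) + 9·(-3) + 17·(3) = 27

27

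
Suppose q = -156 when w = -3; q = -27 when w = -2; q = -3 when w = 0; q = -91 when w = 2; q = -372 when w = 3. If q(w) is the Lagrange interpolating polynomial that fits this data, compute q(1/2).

Evaluate each Lagrange basis at w = 1/2:
L_0(1/2) = (5/2)·(1/2)·(-3/2)·(-5/2)/[(-1)·(-3)·(-5)·(-6)] = 5/96
L_1(1/2) = (7/2)·(1/2)·(-3/2)·(-5/2)/[(1)·(-2)·(-4)·(-5)] = -21/128
L_2(1/2) = (7/2)·(5/2)·(-3/2)·(-5/2)/[(3)·(2)·(-2)·(-3)] = 175/192
L_3(1/2) = (7/2)·(5/2)·(1/2)·(-5/2)/[(5)·(4)·(2)·(-1)] = 35/128
L_4(1/2) = (7/2)·(5/2)·(1/2)·(-3/2)/[(6)·(5)·(3)·(1)] = -7/96
Sum: (-156)·(5/96) + (-27)·(-21/128) + (-3)·(175/192) + (-91)·(35/128) + (-372)·(-7/96) = -67/16

-67/16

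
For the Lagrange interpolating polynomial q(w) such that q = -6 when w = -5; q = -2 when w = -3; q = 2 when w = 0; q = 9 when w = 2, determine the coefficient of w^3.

Build the Lagrange basis polynomials:
L_0(w) = (w + 3)w(w - 2) / [-70] = -(1/70)w^3 - (1/70)w^2 + (3/35)w
L_1(w) = (w + 5)w(w - 2) / [30] = (1/30)w^3 + (1/10)w^2 - (1/3)w
L_2(w) = (w + 5)(w + 3)(w - 2) / [-30] = -(1/30)w^3 - (1/5)w^2 + (1/30)w + 1
L_3(w) = (w + 5)(w + 3)w / [70] = (1/70)w^3 + (4/35)w^2 + (3/14)w
q(w) = (-6)·L_0 + (-2)·L_1 + 2·L_2 + 9·L_3
Only the coefficient of w^3 is needed; take it from each L_i and combine:
(-6)·(-1/70) + (-2)·(1/30) + 2·(-1/30) + 9·(1/70) = 17/210

17/210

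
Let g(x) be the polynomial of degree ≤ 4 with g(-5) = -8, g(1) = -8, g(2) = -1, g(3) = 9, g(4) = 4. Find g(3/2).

-4363/768

L_0(3/2) = (1/2)·(-1/2)·(-3/2)·(-5/2)/[(-6)·(-7)·(-8)·(-9)] = -5/16128
L_1(3/2) = (13/2)·(-1/2)·(-3/2)·(-5/2)/[(6)·(-1)·(-2)·(-3)] = 65/192
L_2(3/2) = (13/2)·(1/2)·(-3/2)·(-5/2)/[(7)·(1)·(-1)·(-2)] = 195/224
L_3(3/2) = (13/2)·(1/2)·(-1/2)·(-5/2)/[(8)·(2)·(1)·(-1)] = -65/256
L_4(3/2) = (13/2)·(1/2)·(-1/2)·(-3/2)/[(9)·(3)·(2)·(1)] = 13/288
Sum: (-8)·(-5/16128) + (-8)·(65/192) + (-1)·(195/224) + 9·(-65/256) + 4·(13/288) = -4363/768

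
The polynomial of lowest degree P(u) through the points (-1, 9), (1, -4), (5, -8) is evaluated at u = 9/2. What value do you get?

-437/48

L_0(9/2) = (7/2)·(-1/2)/[(-2)·(-6)] = -7/48
L_1(9/2) = (11/2)·(-1/2)/[(2)·(-4)] = 11/32
L_2(9/2) = (11/2)·(7/2)/[(6)·(4)] = 77/96
Sum: 9·(-7/48) + (-4)·(11/32) + (-8)·(77/96) = -437/48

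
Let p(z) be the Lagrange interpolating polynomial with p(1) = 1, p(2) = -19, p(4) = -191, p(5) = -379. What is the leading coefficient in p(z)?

-3

L_0(z) = (z - 2)(z - 4)(z - 5) / [-12] = -(1/12)z^3 + (11/12)z^2 - (19/6)z + 10/3
L_1(z) = (z - 1)(z - 4)(z - 5) / [6] = (1/6)z^3 - (5/3)z^2 + (29/6)z - 10/3
L_2(z) = (z - 1)(z - 2)(z - 5) / [-6] = -(1/6)z^3 + (4/3)z^2 - (17/6)z + 5/3
L_3(z) = (z - 1)(z - 2)(z - 4) / [12] = (1/12)z^3 - (7/12)z^2 + (7/6)z - 2/3
p(z) = 1·L_0 + (-19)·L_1 + (-191)·L_2 + (-379)·L_3
Only the coefficient of z^3 is needed; take it from each L_i and combine:
1·(-1/12) + (-19)·(1/6) + (-191)·(-1/6) + (-379)·(1/12) = -3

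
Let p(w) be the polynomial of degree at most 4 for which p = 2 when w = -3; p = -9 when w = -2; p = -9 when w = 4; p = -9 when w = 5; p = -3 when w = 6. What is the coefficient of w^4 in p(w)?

The leading coefficient equals the top divided difference p[-3,-2,4,5,6].
p[-3,-2] = (-9 - 2) / (-2 - (-3)) = -11
p[-2,4] = (-9 - (-9)) / (4 - (-2)) = 0
p[4,5] = (-9 - (-9)) / (5 - 4) = 0
p[5,6] = (-3 - (-9)) / (6 - 5) = 6
p[-3,-2,4] = (0 - (-11)) / (4 - (-3)) = 11/7
p[-2,4,5] = (0 - 0) / (5 - (-2)) = 0
p[4,5,6] = (6 - 0) / (6 - 4) = 3
p[-3,-2,4,5] = (0 - 11/7) / (5 - (-3)) = -11/56
p[-2,4,5,6] = (3 - 0) / (6 - (-2)) = 3/8
p[-3,-2,4,5,6] = (3/8 - (-11/56)) / (6 - (-3)) = 4/63

4/63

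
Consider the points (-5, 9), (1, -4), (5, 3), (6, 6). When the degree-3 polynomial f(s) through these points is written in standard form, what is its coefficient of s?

-367/1320

Build the Lagrange basis polynomials:
L_0(s) = (s - 1)(s - 5)(s - 6) / [-660] = -(1/660)s^3 + (1/55)s^2 - (41/660)s + 1/22
L_1(s) = (s + 5)(s - 5)(s - 6) / [120] = (1/120)s^3 - (1/20)s^2 - (5/24)s + 5/4
L_2(s) = (s + 5)(s - 1)(s - 6) / [-40] = -(1/40)s^3 + (1/20)s^2 + (29/40)s - 3/4
L_3(s) = (s + 5)(s - 1)(s - 5) / [55] = (1/55)s^3 - (1/55)s^2 - (5/11)s + 5/11
f(s) = 9·L_0 + (-4)·L_1 + 3·L_2 + 6·L_3
Only the coefficient of s is needed; take it from each L_i and combine:
9·(-41/660) + (-4)·(-5/24) + 3·(29/40) + 6·(-5/11) = -367/1320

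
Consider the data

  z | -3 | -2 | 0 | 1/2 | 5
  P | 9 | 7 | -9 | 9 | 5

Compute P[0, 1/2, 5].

-332/45

P[0,1/2] = (9 - (-9)) / (1/2 - 0) = 36
P[1/2,5] = (5 - 9) / (5 - 1/2) = -8/9
P[0,1/2,5] = (-8/9 - 36) / (5 - 0) = -332/45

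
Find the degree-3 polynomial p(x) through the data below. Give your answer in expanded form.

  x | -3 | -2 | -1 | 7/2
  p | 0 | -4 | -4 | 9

Build the Lagrange basis polynomials:
L_0(x) = (x + 2)(x + 1)(x - 7/2) / [-13] = -(1/13)x^3 + (1/26)x^2 + (17/26)x + 7/13
L_1(x) = (x + 3)(x + 1)(x - 7/2) / [11/2] = (2/11)x^3 + (1/11)x^2 - 2x - 21/11
L_2(x) = (x + 3)(x + 2)(x - 7/2) / [-9] = -(1/9)x^3 - (1/6)x^2 + (23/18)x + 7/3
L_3(x) = (x + 3)(x + 2)(x + 1) / [1287/8] = (8/1287)x^3 + (16/429)x^2 + (8/117)x + 16/429
p(x) = 0·L_0 + (-4)·L_1 + (-4)·L_2 + 9·L_3
  0·L_0(x) = 0
  (-4)·L_1(x) = -(8/11)x^3 - (4/11)x^2 + 8x + 84/11
  (-4)·L_2(x) = (4/9)x^3 + (2/3)x^2 - (46/9)x - 28/3
  9·L_3(x) = (8/143)x^3 + (48/143)x^2 + (8/13)x + 48/143
Adding term by term: -(292/1287)x^3 + (274/429)x^2 + (410/117)x - 584/429

p(x) = -(292/1287)x^3 + (274/429)x^2 + (410/117)x - 584/429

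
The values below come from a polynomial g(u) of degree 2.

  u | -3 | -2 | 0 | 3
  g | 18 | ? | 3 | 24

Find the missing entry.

9

The 3 known values determine g uniquely (degree ≤ 2).
L_0(-2) = (-2)·(-5)/[(-3)·(-6)] = 5/9
L_1(-2) = (1)·(-5)/[(3)·(-3)] = 5/9
L_2(-2) = (1)·(-2)/[(6)·(3)] = -1/9
Sum: 18·(5/9) + 3·(5/9) + 24·(-1/9) = 9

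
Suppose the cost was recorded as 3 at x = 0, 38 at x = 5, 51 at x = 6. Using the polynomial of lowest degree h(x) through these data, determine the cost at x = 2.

11

Using Newton's divided-difference form:
h[0,5] = (38 - 3) / (5 - 0) = 7
h[5,6] = (51 - 38) / (6 - 5) = 13
h[0,5,6] = (13 - 7) / (6 - 0) = 1
h(2) = 3 + 7·(2) + 1·(2)·(-3) = 11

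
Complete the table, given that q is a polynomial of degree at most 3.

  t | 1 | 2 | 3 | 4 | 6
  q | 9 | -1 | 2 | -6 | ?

-151

The 4 known values determine q uniquely (degree ≤ 3).
L_0(6) = (4)·(3)·(2)/[(-1)·(-2)·(-3)] = -4
L_1(6) = (5)·(3)·(2)/[(1)·(-1)·(-2)] = 15
L_2(6) = (5)·(4)·(2)/[(2)·(1)·(-1)] = -20
L_3(6) = (5)·(4)·(3)/[(3)·(2)·(1)] = 10
Sum: 9·(-4) + (-1)·(15) + 2·(-20) + (-6)·(10) = -151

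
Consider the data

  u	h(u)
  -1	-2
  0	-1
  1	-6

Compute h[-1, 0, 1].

-3

h[-1,0] = (-1 - (-2)) / (0 - (-1)) = 1
h[0,1] = (-6 - (-1)) / (1 - 0) = -5
h[-1,0,1] = (-5 - 1) / (1 - (-1)) = -3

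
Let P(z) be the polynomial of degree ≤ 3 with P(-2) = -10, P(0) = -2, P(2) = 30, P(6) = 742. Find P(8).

1710

L_0(8) = (8)·(6)·(2)/[(-2)·(-4)·(-8)] = -3/2
L_1(8) = (10)·(6)·(2)/[(2)·(-2)·(-6)] = 5
L_2(8) = (10)·(8)·(2)/[(4)·(2)·(-4)] = -5
L_3(8) = (10)·(8)·(6)/[(8)·(6)·(4)] = 5/2
Sum: (-10)·(-3/2) + (-2)·(5) + 30·(-5) + 742·(5/2) = 1710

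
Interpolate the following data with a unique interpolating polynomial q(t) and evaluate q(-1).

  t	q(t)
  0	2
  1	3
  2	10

7

Using Newton's divided-difference form:
q[0,1] = (3 - 2) / (1 - 0) = 1
q[1,2] = (10 - 3) / (2 - 1) = 7
q[0,1,2] = (7 - 1) / (2 - 0) = 3
q(-1) = 2 + 1·(-1) + 3·(-1)·(-2) = 7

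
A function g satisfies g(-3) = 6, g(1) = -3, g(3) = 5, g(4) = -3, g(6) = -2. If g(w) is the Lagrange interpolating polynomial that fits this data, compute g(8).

L_0(8) = (7)·(5)·(4)·(2)/[(-4)·(-6)·(-7)·(-9)] = 5/27
L_1(8) = (11)·(5)·(4)·(2)/[(4)·(-2)·(-3)·(-5)] = -11/3
L_2(8) = (11)·(7)·(4)·(2)/[(6)·(2)·(-1)·(-3)] = 154/9
L_3(8) = (11)·(7)·(5)·(2)/[(7)·(3)·(1)·(-2)] = -55/3
L_4(8) = (11)·(7)·(5)·(4)/[(9)·(5)·(3)·(2)] = 154/27
Sum: 6·(5/27) + (-3)·(-11/3) + 5·(154/9) + (-3)·(-55/3) + (-2)·(154/27) = 3814/27

3814/27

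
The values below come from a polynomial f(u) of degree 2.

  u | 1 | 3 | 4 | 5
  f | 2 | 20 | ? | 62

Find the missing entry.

38

The 3 known values determine f uniquely (degree ≤ 2).
Evaluate each Lagrange basis at u = 4:
L_0(4) = (1)·(-1)/[(-2)·(-4)] = -1/8
L_1(4) = (3)·(-1)/[(2)·(-2)] = 3/4
L_2(4) = (3)·(1)/[(4)·(2)] = 3/8
Sum: 2·(-1/8) + 20·(3/4) + 62·(3/8) = 38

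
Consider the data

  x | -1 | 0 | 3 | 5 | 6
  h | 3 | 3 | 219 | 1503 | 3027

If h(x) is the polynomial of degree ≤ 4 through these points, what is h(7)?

Evaluate each Lagrange basis at x = 7:
L_0(7) = (7)·(4)·(2)·(1)/[(-1)·(-4)·(-6)·(-7)] = 1/3
L_1(7) = (8)·(4)·(2)·(1)/[(1)·(-3)·(-5)·(-6)] = -32/45
L_2(7) = (8)·(7)·(2)·(1)/[(4)·(3)·(-2)·(-3)] = 14/9
L_3(7) = (8)·(7)·(4)·(1)/[(6)·(5)·(2)·(-1)] = -56/15
L_4(7) = (8)·(7)·(4)·(2)/[(7)·(6)·(3)·(1)] = 32/9
Sum: 3·(1/3) + 3·(-32/45) + 219·(14/9) + 1503·(-56/15) + 3027·(32/9) = 5491

5491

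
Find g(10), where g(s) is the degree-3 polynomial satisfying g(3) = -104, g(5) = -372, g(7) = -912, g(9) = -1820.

Evaluate each Lagrange basis at s = 10:
L_0(10) = (5)·(3)·(1)/[(-2)·(-4)·(-6)] = -5/16
L_1(10) = (7)·(3)·(1)/[(2)·(-2)·(-4)] = 21/16
L_2(10) = (7)·(5)·(1)/[(4)·(2)·(-2)] = -35/16
L_3(10) = (7)·(5)·(3)/[(6)·(4)·(2)] = 35/16
Sum: (-104)·(-5/16) + (-372)·(21/16) + (-912)·(-35/16) + (-1820)·(35/16) = -2442

-2442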